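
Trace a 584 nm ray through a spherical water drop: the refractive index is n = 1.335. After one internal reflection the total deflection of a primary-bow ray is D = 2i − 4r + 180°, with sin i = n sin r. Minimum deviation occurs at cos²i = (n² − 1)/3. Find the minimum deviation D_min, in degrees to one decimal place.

cos²i = (1.78222 − 1)/3 = 0.26074; i = arccos(0.51063) = 59.294°.
sin r = sin 59.294°/1.335 = 0.64405; r = 40.094°.
D_min = 2·59.294° − 4·40.094° + 180° = 138.212°.

138.2°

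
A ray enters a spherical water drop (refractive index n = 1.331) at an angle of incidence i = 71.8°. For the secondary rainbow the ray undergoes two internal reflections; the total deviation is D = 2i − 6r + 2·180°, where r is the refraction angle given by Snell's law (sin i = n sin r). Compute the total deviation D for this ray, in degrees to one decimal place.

230.4°

sin r = sin 71.8° / 1.331 = 0.9500/1.331 = 0.7137; r = 45.54°.
D = 2·71.8° − 6·45.54° + 2·180° = 143.60° − 273.23° + 360° = 230.37°.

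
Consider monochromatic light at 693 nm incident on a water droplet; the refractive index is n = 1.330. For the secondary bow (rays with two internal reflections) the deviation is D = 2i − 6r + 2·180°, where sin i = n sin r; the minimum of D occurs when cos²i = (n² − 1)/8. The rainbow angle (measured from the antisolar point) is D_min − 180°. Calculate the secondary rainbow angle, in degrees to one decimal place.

cos²i = (1.76890 − 1)/8 = 0.09611; i = arccos(0.31002) = 71.940°.
sin r = sin 71.940°/1.330 = 0.71483; r = 45.630°.
D_min = 2·71.940° − 6·45.630° + 360° = 230.101°.
Rainbow angle = D_min − 180° = 50.101°.

50.1°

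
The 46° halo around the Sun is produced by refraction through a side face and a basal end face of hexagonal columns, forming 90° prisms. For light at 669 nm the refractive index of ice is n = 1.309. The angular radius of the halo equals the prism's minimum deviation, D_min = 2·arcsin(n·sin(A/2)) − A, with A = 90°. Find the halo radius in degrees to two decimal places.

n·sin(A/2) = 1.309 × sin 45° = 1.309 × 0.7071 = 0.9256.
D_min = 2·arcsin(0.9256) − 90° = 2 × 67.759° − 90° = 45.519°.

45.52°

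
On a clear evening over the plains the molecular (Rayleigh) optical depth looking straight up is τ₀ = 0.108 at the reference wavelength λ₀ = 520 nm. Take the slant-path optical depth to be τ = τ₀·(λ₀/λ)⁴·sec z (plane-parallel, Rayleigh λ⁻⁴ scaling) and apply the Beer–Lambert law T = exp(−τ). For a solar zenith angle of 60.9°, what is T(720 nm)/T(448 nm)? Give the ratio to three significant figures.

Airmass: sec 60.9° = 2.0562.
τ(720 nm) = 0.108 × (520/720)⁴ × 2.0562 = 0.108 × 0.2721 × 2.0562 = 0.0604.
τ(448 nm) = 0.108 × (520/448)⁴ × 2.0562 = 0.108 × 1.8151 × 2.0562 = 0.4031.
T(720)/T(448) = exp(τ_B − τ_A) = exp(0.3427) = 1.4087.

1.41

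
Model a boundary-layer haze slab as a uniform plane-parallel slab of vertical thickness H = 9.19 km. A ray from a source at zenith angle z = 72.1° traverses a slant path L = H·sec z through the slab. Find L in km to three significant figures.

sec z = 1/cos 72.1° = 3.2535.
L = 9.19 × 3.2535 = 29.900 km.

29.9 km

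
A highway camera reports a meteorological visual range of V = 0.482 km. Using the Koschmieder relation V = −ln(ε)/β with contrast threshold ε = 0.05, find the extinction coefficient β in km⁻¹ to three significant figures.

6.22 km⁻¹

β = −ln(0.05) / V = 2.996 / 0.482 = 6.2152 km⁻¹.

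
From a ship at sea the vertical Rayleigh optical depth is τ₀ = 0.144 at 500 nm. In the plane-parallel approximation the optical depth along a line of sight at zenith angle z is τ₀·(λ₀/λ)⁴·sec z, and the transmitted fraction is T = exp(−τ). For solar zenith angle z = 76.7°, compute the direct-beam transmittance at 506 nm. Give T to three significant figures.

sec 76.7° = 4.3469.
τ = 0.144 × (500/506)⁴ × 4.3469 = 0.144 × 0.9534 × 4.3469 = 0.5968.
T = exp(−0.5968) = 0.5506.

0.551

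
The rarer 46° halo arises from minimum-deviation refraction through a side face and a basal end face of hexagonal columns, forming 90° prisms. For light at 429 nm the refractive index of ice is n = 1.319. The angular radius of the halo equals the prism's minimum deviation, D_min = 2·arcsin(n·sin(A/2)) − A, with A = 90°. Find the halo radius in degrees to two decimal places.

n·sin(A/2) = 1.319 × sin 45° = 1.319 × 0.7071 = 0.9327.
D_min = 2·arcsin(0.9327) − 90° = 2 × 68.856° − 90° = 47.711°.

47.71°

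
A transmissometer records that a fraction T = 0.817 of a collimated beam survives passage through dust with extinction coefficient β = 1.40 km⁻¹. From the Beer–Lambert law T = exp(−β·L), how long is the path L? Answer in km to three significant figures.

Beer–Lambert: T = exp(−βL) ⇒ L = −ln(T)/β = −ln(0.817)/1.40 = 0.2021/1.40 = 0.1444 km.

0.144 km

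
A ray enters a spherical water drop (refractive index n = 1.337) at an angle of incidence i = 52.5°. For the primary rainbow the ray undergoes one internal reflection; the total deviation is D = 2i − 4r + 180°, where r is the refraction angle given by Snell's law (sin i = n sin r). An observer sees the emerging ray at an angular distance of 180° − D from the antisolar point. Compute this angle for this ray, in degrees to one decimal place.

sin r = sin 52.5° / 1.337 = 0.7934/1.337 = 0.5934; r = 36.40°.
D = 2·52.5° − 4·36.40° + 180° = 105.00° − 145.59° + 180° = 139.41°.
Angle from antisolar point = 180° − D = 40.59°.

40.6°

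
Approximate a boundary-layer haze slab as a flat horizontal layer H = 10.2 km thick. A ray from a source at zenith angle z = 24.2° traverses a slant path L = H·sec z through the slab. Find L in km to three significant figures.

11.2 km

sec z = 1/cos 24.2° = 1.0963.
L = 10.2 × 1.0963 = 11.183 km.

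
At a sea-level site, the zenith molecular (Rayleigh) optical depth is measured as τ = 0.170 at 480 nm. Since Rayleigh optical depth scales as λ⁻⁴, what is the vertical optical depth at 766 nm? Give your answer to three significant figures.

0.0262

τ(766 nm) = τ(480 nm) × (480/766)⁴ = 0.170 × (0.6266)⁴ = 0.170 × 0.1542 = 0.0262.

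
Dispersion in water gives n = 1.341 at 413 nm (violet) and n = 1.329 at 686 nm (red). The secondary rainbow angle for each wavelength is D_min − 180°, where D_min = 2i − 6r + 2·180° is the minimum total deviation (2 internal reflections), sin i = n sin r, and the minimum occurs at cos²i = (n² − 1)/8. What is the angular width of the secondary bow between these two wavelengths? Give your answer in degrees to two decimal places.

3.13°

At 413 nm (n = 1.341): cos²i = 0.09979 → i = 71.586°, r = 45.034°, D_min = 232.966°, rainbow angle = 52.966°.
At 686 nm (n = 1.329): cos²i = 0.09578 → i = 71.972°, r = 45.685°, D_min = 229.837°, rainbow angle = 49.837°.
Angular width = |52.966° − 49.837°| = 3.129°.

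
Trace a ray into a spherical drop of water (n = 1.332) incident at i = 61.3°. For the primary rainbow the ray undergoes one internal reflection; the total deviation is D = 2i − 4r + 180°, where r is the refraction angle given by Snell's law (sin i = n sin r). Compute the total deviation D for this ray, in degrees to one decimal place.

137.9°

sin r = sin 61.3° / 1.332 = 0.8771/1.332 = 0.6585; r = 41.19°.
D = 2·61.3° − 4·41.19° + 180° = 122.60° − 164.75° + 180° = 137.85°.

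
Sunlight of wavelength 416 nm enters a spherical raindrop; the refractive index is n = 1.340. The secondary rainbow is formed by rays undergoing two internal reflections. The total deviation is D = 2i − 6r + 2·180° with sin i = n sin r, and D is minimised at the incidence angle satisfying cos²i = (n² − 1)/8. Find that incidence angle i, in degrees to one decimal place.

cos²i = (1.340² − 1)/8 = (1.79560 − 1)/8 = 0.09945.
cos i = 0.31536, so i = 71.618°.

71.6°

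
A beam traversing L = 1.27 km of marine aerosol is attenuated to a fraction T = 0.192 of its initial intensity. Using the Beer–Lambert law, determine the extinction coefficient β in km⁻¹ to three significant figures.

Beer–Lambert: T = exp(−βL) ⇒ β = −ln(T)/L = −ln(0.192)/1.27 = 1.6503/1.27 = 1.299 km⁻¹.

1.30 km⁻¹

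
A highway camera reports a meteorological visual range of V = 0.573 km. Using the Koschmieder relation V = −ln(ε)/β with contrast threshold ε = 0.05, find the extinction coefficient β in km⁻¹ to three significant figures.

5.23 km⁻¹

β = −ln(0.05) / V = 2.996 / 0.573 = 5.2282 km⁻¹.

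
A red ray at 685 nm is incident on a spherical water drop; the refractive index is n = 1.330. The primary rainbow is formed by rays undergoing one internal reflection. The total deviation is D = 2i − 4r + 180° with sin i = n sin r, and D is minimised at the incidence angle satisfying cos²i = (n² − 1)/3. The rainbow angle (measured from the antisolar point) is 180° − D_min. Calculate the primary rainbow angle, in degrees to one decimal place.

cos²i = (1.76890 − 1)/3 = 0.25630; i = arccos(0.50626) = 59.585°.
sin r = sin 59.585°/1.330 = 0.64841; r = 40.422°.
D_min = 2·59.585° − 4·40.422° + 180° = 137.484°.
Rainbow angle = 180° − D_min = 42.516°.

42.5°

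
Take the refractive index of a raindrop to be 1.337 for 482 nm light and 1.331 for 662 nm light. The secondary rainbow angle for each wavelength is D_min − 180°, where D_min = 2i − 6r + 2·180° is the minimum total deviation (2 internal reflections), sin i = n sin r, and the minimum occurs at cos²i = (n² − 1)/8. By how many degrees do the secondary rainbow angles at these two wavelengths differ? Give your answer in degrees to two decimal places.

1.57°

At 482 nm (n = 1.337): cos²i = 0.09845 → i = 71.714°, r = 45.249°, D_min = 231.934°, rainbow angle = 51.934°.
At 662 nm (n = 1.331): cos²i = 0.09645 → i = 71.907°, r = 45.575°, D_min = 230.365°, rainbow angle = 50.365°.
Angular width = |51.934° − 50.365°| = 1.569°.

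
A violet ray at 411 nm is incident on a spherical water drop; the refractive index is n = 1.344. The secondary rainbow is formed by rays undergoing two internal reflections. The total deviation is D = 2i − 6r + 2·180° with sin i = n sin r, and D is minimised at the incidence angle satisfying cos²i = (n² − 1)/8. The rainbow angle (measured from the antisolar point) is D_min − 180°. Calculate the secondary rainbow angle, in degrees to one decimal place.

53.7°

cos²i = (1.80634 − 1)/8 = 0.10079; i = arccos(0.31748) = 71.490°.
sin r = sin 71.490°/1.344 = 0.70555; r = 44.874°.
D_min = 2·71.490° − 6·44.874° + 360° = 233.733°.
Rainbow angle = D_min − 180° = 53.733°.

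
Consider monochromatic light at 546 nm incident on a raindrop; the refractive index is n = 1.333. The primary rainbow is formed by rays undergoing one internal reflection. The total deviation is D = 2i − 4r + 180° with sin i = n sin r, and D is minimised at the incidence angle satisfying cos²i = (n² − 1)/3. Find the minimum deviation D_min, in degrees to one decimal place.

137.9°

cos²i = (1.77689 − 1)/3 = 0.25896; i = arccos(0.50888) = 59.410°.
sin r = sin 59.410°/1.333 = 0.64579; r = 40.225°.
D_min = 2·59.410° − 4·40.225° + 180° = 137.922°.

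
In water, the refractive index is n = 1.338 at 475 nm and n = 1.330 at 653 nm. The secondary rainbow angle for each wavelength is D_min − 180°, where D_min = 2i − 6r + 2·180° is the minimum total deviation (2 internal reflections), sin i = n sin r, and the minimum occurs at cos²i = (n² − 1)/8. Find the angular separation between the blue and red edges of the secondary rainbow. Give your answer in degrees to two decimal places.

2.09°

At 475 nm (n = 1.338): cos²i = 0.09878 → i = 71.682°, r = 45.195°, D_min = 232.193°, rainbow angle = 52.193°.
At 653 nm (n = 1.330): cos²i = 0.09611 → i = 71.940°, r = 45.630°, D_min = 230.101°, rainbow angle = 50.101°.
Angular width = |52.193° − 50.101°| = 2.092°.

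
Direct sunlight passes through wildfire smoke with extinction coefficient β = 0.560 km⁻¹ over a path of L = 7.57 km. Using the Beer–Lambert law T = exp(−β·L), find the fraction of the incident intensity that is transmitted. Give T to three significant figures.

τ = β·L = 0.560 × 7.57 = 4.2392.
T = exp(−4.2392) = 0.0144.

0.0144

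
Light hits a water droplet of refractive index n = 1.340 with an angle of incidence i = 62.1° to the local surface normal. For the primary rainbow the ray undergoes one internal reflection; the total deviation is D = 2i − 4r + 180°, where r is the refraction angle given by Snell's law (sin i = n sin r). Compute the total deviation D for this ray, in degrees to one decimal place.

sin r = sin 62.1° / 1.340 = 0.8838/1.340 = 0.6595; r = 41.26°.
D = 2·62.1° − 4·41.26° + 180° = 124.20° − 165.06° + 180° = 139.14°.

139.1°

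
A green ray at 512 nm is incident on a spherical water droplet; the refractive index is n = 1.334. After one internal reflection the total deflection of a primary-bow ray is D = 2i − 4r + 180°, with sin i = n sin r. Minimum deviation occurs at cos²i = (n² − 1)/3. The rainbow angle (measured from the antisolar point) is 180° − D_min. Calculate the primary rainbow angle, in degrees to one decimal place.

cos²i = (1.77956 − 1)/3 = 0.25985; i = arccos(0.50976) = 59.352°.
sin r = sin 59.352°/1.334 = 0.64492; r = 40.159°.
D_min = 2·59.352° − 4·40.159° + 180° = 138.067°.
Rainbow angle = 180° − D_min = 41.933°.

41.9°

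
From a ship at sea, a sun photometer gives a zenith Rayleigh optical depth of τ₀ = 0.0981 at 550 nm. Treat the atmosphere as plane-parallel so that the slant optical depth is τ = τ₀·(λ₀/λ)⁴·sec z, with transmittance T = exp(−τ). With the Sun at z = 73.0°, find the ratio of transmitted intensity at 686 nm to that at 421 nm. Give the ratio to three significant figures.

Airmass: sec 73.0° = 3.4203.
τ(686 nm) = 0.0981 × (550/686)⁴ × 3.4203 = 0.0981 × 0.4132 × 3.4203 = 0.1386.
τ(421 nm) = 0.0981 × (550/421)⁴ × 3.4203 = 0.0981 × 2.9129 × 3.4203 = 0.9774.
T(686)/T(421) = exp(τ_B − τ_A) = exp(0.8387) = 2.3134.

2.31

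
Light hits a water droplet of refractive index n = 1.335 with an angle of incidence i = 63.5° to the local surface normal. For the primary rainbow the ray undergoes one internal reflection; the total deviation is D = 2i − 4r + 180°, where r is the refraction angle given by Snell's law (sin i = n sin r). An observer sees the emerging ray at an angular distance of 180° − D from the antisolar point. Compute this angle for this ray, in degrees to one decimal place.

sin r = sin 63.5° / 1.335 = 0.8949/1.335 = 0.6704; r = 42.10°.
D = 2·63.5° − 4·42.10° + 180° = 127.00° − 168.38° + 180° = 138.62°.
Angle from antisolar point = 180° − D = 41.38°.

41.4°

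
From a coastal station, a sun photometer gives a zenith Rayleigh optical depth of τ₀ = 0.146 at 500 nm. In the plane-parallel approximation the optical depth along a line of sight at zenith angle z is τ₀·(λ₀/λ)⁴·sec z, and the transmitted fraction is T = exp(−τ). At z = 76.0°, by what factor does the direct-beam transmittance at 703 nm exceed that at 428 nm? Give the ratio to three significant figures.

Airmass: sec 76.0° = 4.1336.
τ(703 nm) = 0.146 × (500/703)⁴ × 4.1336 = 0.146 × 0.2559 × 4.1336 = 0.1544.
τ(428 nm) = 0.146 × (500/428)⁴ × 4.1336 = 0.146 × 1.8625 × 4.1336 = 1.1240.
T(703)/T(428) = exp(τ_B − τ_A) = exp(0.9696) = 2.6369.

2.64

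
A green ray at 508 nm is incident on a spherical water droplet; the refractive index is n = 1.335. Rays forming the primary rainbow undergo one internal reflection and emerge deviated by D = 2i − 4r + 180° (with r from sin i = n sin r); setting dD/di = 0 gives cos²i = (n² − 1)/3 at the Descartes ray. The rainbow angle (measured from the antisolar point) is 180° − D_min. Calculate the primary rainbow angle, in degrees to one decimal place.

cos²i = (1.78222 − 1)/3 = 0.26074; i = arccos(0.51063) = 59.294°.
sin r = sin 59.294°/1.335 = 0.64405; r = 40.094°.
D_min = 2·59.294° − 4·40.094° + 180° = 138.212°.
Rainbow angle = 180° − D_min = 41.788°.

41.8°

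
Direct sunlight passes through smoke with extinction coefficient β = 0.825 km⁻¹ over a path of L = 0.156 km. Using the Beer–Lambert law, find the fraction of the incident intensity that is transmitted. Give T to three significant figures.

0.879

τ = β·L = 0.825 × 0.156 = 0.1287.
T = exp(−0.1287) = 0.8792.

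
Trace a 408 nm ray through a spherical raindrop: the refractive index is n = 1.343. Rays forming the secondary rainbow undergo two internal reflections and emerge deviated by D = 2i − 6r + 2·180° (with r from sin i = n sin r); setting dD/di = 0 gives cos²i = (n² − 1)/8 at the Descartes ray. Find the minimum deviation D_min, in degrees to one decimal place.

cos²i = (1.80365 − 1)/8 = 0.10046; i = arccos(0.31695) = 71.522°.
sin r = sin 71.522°/1.343 = 0.70621; r = 44.928°.
D_min = 2·71.522° − 6·44.928° + 360° = 233.478°.

233.5°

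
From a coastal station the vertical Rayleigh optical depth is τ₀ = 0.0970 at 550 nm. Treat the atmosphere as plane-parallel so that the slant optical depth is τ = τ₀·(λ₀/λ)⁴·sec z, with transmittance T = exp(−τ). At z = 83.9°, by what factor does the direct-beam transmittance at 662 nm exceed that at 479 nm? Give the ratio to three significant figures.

Airmass: sec 83.9° = 9.4105.
τ(662 nm) = 0.0970 × (550/662)⁴ × 9.4105 = 0.0970 × 0.4765 × 9.4105 = 0.4349.
τ(479 nm) = 0.0970 × (550/479)⁴ × 9.4105 = 0.0970 × 1.7382 × 9.4105 = 1.5867.
T(662)/T(479) = exp(τ_B − τ_A) = exp(1.1518) = 3.1638.

3.16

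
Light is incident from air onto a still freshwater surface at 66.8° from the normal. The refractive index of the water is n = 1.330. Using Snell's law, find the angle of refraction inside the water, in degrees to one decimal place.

Snell: sin θ_r = sin θ_i / n = sin 66.8° / 1.330 = 0.9191 / 1.330 = 0.6911.
θ_r = arcsin(0.6911) = 43.72°.

43.7°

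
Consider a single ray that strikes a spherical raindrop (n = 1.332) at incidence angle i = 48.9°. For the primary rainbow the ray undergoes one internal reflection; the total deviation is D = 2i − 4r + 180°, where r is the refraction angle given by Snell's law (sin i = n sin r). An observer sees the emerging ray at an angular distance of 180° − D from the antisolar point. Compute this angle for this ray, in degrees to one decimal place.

40.0°

sin r = sin 48.9° / 1.332 = 0.7536/1.332 = 0.5657; r = 34.45°.
D = 2·48.9° − 4·34.45° + 180° = 97.80° − 137.81° + 180° = 139.99°.
Angle from antisolar point = 180° − D = 40.01°.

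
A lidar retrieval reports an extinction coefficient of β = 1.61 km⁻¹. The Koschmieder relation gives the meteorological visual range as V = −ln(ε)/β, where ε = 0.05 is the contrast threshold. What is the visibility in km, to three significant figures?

V = −ln(0.05) / 1.61 = 2.996 / 1.61 = 1.8607 km.

1.86 km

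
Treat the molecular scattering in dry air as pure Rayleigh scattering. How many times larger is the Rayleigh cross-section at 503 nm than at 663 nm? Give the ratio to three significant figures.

3.02

Rayleigh scattering ∝ λ⁻⁴, so the ratio of coefficients is the inverse fourth power of the wavelength ratio.
σ(503)/σ(663) = (663/503)⁴ = (1.3181)⁴ = 3.018.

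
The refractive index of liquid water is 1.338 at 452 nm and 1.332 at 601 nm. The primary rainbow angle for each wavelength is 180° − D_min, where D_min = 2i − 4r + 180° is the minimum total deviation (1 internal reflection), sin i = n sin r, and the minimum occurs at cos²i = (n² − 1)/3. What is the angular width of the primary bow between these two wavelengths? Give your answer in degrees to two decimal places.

At 452 nm (n = 1.338): cos²i = 0.26341 → i = 59.120°, r = 39.899°, D_min = 138.643°, rainbow angle = 41.357°.
At 601 nm (n = 1.332): cos²i = 0.25807 → i = 59.469°, r = 40.290°, D_min = 137.776°, rainbow angle = 42.224°.
Angular width = |41.357° − 42.224°| = 0.867°.

0.87°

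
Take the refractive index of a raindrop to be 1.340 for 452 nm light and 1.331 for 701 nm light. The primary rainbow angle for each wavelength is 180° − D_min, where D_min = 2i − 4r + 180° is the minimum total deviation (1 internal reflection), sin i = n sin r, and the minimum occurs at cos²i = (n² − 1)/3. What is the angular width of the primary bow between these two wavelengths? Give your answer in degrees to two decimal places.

1.30°

At 452 nm (n = 1.340): cos²i = 0.26520 → i = 59.004°, r = 39.770°, D_min = 138.929°, rainbow angle = 41.071°.
At 701 nm (n = 1.331): cos²i = 0.25719 → i = 59.527°, r = 40.356°, D_min = 137.630°, rainbow angle = 42.370°.
Angular width = |41.071° − 42.370°| = 1.299°.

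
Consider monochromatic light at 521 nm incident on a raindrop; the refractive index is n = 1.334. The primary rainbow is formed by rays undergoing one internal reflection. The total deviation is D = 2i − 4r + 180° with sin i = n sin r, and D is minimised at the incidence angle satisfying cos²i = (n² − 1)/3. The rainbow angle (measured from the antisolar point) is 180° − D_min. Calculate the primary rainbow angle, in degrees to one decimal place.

cos²i = (1.77956 − 1)/3 = 0.25985; i = arccos(0.50976) = 59.352°.
sin r = sin 59.352°/1.334 = 0.64492; r = 40.159°.
D_min = 2·59.352° − 4·40.159° + 180° = 138.067°.
Rainbow angle = 180° − D_min = 41.933°.

41.9°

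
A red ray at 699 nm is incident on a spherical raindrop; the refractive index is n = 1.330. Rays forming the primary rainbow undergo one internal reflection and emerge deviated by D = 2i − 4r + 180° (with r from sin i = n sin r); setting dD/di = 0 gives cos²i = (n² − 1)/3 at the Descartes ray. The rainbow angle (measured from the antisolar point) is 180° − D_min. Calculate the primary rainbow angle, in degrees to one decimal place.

cos²i = (1.76890 − 1)/3 = 0.25630; i = arccos(0.50626) = 59.585°.
sin r = sin 59.585°/1.330 = 0.64841; r = 40.422°.
D_min = 2·59.585° − 4·40.422° + 180° = 137.484°.
Rainbow angle = 180° − D_min = 42.516°.

42.5°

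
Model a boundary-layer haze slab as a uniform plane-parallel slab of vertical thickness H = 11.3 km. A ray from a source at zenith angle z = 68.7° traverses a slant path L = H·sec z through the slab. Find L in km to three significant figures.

sec z = 1/cos 68.7° = 2.7529.
L = 11.3 × 2.7529 = 31.108 km.

31.1 km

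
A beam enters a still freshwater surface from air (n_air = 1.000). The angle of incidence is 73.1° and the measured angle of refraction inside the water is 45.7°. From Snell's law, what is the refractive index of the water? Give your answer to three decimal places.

n = sin θ_i / sin θ_r = sin 73.1° / sin 45.7° = 0.9568 / 0.7157 = 1.3369.

1.337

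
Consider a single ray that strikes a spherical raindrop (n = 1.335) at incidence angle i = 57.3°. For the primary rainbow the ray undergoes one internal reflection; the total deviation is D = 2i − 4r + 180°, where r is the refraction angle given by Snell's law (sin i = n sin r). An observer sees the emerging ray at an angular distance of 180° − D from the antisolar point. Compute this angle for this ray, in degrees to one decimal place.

sin r = sin 57.3° / 1.335 = 0.8415/1.335 = 0.6303; r = 39.08°.
D = 2·57.3° − 4·39.08° + 180° = 114.60° − 156.30° + 180° = 138.30°.
Angle from antisolar point = 180° − D = 41.70°.

41.7°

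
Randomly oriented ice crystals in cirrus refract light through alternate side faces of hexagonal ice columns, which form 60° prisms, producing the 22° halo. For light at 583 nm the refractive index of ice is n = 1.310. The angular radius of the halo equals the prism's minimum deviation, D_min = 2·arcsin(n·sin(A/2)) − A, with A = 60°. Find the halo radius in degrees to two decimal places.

n·sin(A/2) = 1.310 × sin 30° = 1.310 × 0.5000 = 0.6550.
D_min = 2·arcsin(0.6550) − 60° = 2 × 40.920° − 60° = 21.839°.

21.84°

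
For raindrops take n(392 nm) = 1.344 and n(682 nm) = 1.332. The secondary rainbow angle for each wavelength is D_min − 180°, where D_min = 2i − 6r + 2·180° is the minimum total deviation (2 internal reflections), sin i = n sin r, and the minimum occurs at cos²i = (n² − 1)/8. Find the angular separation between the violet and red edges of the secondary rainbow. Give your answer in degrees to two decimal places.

3.10°

At 392 nm (n = 1.344): cos²i = 0.10079 → i = 71.490°, r = 44.874°, D_min = 233.733°, rainbow angle = 53.733°.
At 682 nm (n = 1.332): cos²i = 0.09678 → i = 71.875°, r = 45.520°, D_min = 230.628°, rainbow angle = 50.628°.
Angular width = |53.733° − 50.628°| = 3.104°.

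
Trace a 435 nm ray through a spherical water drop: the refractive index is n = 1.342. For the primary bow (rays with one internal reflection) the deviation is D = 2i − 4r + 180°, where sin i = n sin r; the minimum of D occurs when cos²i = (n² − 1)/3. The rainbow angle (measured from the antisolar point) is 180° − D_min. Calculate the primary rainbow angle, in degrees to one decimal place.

40.8°

cos²i = (1.80096 − 1)/3 = 0.26699; i = arccos(0.51671) = 58.888°.
sin r = sin 58.888°/1.342 = 0.63797; r = 39.641°.
D_min = 2·58.888° − 4·39.641° + 180° = 139.213°.
Rainbow angle = 180° − D_min = 40.787°.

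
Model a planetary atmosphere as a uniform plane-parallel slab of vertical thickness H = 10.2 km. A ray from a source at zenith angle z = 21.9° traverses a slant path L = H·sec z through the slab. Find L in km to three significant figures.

sec z = 1/cos 21.9° = 1.0778.
L = 10.2 × 1.0778 = 10.993 km.

11.0 km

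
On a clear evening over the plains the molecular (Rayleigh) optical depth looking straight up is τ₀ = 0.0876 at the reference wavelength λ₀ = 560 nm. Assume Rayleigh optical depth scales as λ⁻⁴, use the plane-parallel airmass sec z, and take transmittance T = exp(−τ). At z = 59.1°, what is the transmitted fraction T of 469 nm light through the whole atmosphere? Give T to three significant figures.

0.707

sec 59.1° = 1.9473.
τ = 0.0876 × (560/469)⁴ × 1.9473 = 0.0876 × 2.0326 × 1.9473 = 0.3467.
T = exp(−0.3467) = 0.7070.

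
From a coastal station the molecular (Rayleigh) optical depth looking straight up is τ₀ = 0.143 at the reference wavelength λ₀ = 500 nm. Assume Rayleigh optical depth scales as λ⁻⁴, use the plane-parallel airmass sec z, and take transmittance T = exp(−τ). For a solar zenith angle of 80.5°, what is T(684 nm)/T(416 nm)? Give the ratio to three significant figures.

Airmass: sec 80.5° = 6.0589.
τ(684 nm) = 0.143 × (500/684)⁴ × 6.0589 = 0.143 × 0.2855 × 6.0589 = 0.2474.
τ(416 nm) = 0.143 × (500/416)⁴ × 6.0589 = 0.143 × 2.0869 × 6.0589 = 1.8081.
T(684)/T(416) = exp(τ_B − τ_A) = exp(1.5608) = 4.7624.

4.76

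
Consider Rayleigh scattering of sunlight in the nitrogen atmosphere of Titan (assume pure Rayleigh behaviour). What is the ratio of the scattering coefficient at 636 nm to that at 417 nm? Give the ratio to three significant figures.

Rayleigh scattering ∝ λ⁻⁴, so the ratio of coefficients is the inverse fourth power of the wavelength ratio.
σ(636)/σ(417) = (417/636)⁴ = (0.6557)⁴ = 0.1848.

0.185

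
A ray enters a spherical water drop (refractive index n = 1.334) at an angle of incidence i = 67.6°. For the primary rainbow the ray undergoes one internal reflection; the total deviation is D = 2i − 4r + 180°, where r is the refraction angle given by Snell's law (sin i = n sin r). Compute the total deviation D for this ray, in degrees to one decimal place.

139.7°

sin r = sin 67.6° / 1.334 = 0.9245/1.334 = 0.6931; r = 43.87°.
D = 2·67.6° − 4·43.87° + 180° = 135.20° − 175.49° + 180° = 139.71°.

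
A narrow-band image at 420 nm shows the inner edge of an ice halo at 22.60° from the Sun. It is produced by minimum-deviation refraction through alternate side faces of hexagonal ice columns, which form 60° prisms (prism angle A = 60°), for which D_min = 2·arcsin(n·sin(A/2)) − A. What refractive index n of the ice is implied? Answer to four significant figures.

1.320

Rearranging: n = sin((D_min + A)/2) / sin(A/2).
(D_min + A)/2 = (22.60° + 60°)/2 = 41.300°.
n = sin 41.300° / sin 30° = 0.6600 / 0.5000 = 1.3200.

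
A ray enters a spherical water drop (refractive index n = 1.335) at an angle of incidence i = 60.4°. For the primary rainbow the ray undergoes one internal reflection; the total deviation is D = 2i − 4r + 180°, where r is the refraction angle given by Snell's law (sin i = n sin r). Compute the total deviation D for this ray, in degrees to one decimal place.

138.2°

sin r = sin 60.4° / 1.335 = 0.8695/1.335 = 0.6513; r = 40.64°.
D = 2·60.4° − 4·40.64° + 180° = 120.80° − 162.56° + 180° = 138.24°.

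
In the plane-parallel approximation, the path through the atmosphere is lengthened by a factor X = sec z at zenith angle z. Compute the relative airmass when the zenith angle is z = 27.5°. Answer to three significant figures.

X = sec z = 1/cos 27.5° = 1/0.8870 = 1.1274.

1.13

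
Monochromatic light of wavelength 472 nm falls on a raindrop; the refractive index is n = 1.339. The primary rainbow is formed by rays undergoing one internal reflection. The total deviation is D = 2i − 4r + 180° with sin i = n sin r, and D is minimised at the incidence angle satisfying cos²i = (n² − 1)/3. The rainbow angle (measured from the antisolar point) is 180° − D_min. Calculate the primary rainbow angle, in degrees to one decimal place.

cos²i = (1.79292 − 1)/3 = 0.26431; i = arccos(0.51411) = 59.062°.
sin r = sin 59.062°/1.339 = 0.64057; r = 39.834°.
D_min = 2·59.062° − 4·39.834° + 180° = 138.786°.
Rainbow angle = 180° − D_min = 41.214°.

41.2°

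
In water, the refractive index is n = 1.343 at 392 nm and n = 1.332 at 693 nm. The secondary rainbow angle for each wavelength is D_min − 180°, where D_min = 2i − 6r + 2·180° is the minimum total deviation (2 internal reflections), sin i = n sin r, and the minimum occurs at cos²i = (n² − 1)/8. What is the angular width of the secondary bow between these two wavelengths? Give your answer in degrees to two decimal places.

At 392 nm (n = 1.343): cos²i = 0.10046 → i = 71.522°, r = 44.928°, D_min = 233.478°, rainbow angle = 53.478°.
At 693 nm (n = 1.332): cos²i = 0.09678 → i = 71.875°, r = 45.520°, D_min = 230.628°, rainbow angle = 50.628°.
Angular width = |53.478° − 50.628°| = 2.849°.

2.85°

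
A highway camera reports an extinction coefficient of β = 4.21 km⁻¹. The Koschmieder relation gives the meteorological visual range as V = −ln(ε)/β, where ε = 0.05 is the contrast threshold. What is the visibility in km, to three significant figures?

V = −ln(0.05) / 4.21 = 2.996 / 4.21 = 0.7116 km.

0.712 km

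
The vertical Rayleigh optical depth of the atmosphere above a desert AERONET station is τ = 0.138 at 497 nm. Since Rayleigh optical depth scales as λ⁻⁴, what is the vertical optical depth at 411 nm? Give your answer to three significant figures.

0.295

τ(411 nm) = τ(497 nm) × (497/411)⁴ = 0.138 × (1.2092)⁴ = 0.138 × 2.1382 = 0.2951.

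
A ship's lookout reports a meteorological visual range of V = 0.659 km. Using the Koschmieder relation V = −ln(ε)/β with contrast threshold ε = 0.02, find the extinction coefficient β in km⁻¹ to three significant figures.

β = −ln(0.02) / V = 3.912 / 0.659 = 5.9363 km⁻¹.

5.94 km⁻¹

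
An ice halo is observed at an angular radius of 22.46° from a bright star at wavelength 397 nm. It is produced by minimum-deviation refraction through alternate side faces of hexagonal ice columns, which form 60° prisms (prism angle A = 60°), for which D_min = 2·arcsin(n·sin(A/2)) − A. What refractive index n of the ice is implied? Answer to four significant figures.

1.318

Rearranging: n = sin((D_min + A)/2) / sin(A/2).
(D_min + A)/2 = (22.46° + 60°)/2 = 41.230°.
n = sin 41.230° / sin 30° = 0.6591 / 0.5000 = 1.3182.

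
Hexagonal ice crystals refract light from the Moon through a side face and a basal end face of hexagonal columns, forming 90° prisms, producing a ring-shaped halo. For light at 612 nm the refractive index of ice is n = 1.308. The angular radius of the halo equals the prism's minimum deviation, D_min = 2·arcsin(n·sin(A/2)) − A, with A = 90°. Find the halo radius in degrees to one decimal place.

45.3°

n·sin(A/2) = 1.308 × sin 45° = 1.308 × 0.7071 = 0.9249.
D_min = 2·arcsin(0.9249) − 90° = 2 × 67.653° − 90° = 45.305°.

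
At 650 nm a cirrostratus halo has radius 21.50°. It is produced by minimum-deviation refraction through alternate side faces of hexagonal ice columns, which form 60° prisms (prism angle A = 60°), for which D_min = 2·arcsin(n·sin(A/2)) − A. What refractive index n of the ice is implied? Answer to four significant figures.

Rearranging: n = sin((D_min + A)/2) / sin(A/2).
(D_min + A)/2 = (21.50° + 60°)/2 = 40.750°.
n = sin 40.750° / sin 30° = 0.6528 / 0.5000 = 1.3055.

1.306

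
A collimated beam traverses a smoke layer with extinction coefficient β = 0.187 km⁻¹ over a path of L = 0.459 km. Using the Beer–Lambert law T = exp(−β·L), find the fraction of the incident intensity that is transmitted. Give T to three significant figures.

τ = β·L = 0.187 × 0.459 = 0.0858.
T = exp(−0.0858) = 0.9177.

0.918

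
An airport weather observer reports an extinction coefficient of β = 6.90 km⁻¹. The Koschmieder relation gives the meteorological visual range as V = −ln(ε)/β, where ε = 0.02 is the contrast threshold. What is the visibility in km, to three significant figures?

0.567 km

V = −ln(0.02) / 6.90 = 3.912 / 6.90 = 0.5670 km.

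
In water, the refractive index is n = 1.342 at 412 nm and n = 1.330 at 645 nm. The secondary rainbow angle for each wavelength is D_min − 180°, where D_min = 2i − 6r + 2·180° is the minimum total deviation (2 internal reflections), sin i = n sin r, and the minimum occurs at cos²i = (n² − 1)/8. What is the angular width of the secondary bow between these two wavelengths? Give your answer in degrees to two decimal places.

At 412 nm (n = 1.342): cos²i = 0.10012 → i = 71.554°, r = 44.981°, D_min = 233.222°, rainbow angle = 53.222°.
At 645 nm (n = 1.330): cos²i = 0.09611 → i = 71.940°, r = 45.630°, D_min = 230.101°, rainbow angle = 50.101°.
Angular width = |53.222° − 50.101°| = 3.121°.

3.12°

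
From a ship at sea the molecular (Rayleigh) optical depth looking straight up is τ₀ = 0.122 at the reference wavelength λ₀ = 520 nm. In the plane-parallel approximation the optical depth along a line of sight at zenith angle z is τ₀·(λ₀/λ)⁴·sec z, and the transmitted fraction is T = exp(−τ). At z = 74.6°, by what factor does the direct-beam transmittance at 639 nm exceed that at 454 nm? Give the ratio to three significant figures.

1.80

Airmass: sec 74.6° = 3.7657.
τ(639 nm) = 0.122 × (520/639)⁴ × 3.7657 = 0.122 × 0.4385 × 3.7657 = 0.2015.
τ(454 nm) = 0.122 × (520/454)⁴ × 3.7657 = 0.122 × 1.7210 × 3.7657 = 0.7907.
T(639)/T(454) = exp(τ_B − τ_A) = exp(0.5892) = 1.8025.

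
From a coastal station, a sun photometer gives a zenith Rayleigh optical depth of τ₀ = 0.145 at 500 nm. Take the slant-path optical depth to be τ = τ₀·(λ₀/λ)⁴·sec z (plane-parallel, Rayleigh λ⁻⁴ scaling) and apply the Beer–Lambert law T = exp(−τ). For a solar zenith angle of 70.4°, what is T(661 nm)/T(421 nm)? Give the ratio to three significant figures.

Airmass: sec 70.4° = 2.9811.
τ(661 nm) = 0.145 × (500/661)⁴ × 2.9811 = 0.145 × 0.3274 × 2.9811 = 0.1415.
τ(421 nm) = 0.145 × (500/421)⁴ × 2.9811 = 0.145 × 1.9895 × 2.9811 = 0.8600.
T(661)/T(421) = exp(τ_B − τ_A) = exp(0.7185) = 2.0513.

2.05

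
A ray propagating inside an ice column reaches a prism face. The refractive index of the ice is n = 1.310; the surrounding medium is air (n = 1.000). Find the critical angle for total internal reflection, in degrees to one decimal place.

49.8°

sin θ_c = n_air / n = 1.000 / 1.310 = 0.7634.
θ_c = arcsin(0.7634) = 49.76°.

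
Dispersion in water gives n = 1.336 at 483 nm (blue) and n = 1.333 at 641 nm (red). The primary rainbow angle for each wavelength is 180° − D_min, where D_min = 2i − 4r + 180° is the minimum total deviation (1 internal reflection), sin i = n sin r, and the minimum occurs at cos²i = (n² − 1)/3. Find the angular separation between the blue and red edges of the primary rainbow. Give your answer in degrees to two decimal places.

0.43°

At 483 nm (n = 1.336): cos²i = 0.26163 → i = 59.236°, r = 40.029°, D_min = 138.356°, rainbow angle = 41.644°.
At 641 nm (n = 1.333): cos²i = 0.25896 → i = 59.410°, r = 40.225°, D_min = 137.922°, rainbow angle = 42.078°.
Angular width = |41.644° − 42.078°| = 0.434°.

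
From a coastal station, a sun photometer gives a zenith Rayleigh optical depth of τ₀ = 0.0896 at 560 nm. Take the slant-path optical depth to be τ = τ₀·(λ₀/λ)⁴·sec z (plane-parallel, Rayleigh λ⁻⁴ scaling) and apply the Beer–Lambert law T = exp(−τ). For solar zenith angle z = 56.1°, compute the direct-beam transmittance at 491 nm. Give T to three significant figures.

sec 56.1° = 1.7929.
τ = 0.0896 × (560/491)⁴ × 1.7929 = 0.0896 × 1.6921 × 1.7929 = 0.2718.
T = exp(−0.2718) = 0.7620.

0.762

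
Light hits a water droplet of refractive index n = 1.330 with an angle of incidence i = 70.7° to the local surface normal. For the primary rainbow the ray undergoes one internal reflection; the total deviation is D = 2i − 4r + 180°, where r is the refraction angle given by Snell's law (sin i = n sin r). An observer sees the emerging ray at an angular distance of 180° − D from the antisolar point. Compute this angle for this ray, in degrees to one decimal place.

sin r = sin 70.7° / 1.330 = 0.9438/1.330 = 0.7096; r = 45.20°.
D = 2·70.7° − 4·45.20° + 180° = 141.40° − 180.82° + 180° = 140.58°.
Angle from antisolar point = 180° − D = 39.42°.

39.4°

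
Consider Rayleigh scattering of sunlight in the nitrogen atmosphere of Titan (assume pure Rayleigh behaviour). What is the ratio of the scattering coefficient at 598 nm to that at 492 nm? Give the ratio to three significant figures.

Rayleigh scattering ∝ λ⁻⁴, so the ratio of coefficients is the inverse fourth power of the wavelength ratio.
σ(598)/σ(492) = (492/598)⁴ = (0.8227)⁴ = 0.4582.

0.458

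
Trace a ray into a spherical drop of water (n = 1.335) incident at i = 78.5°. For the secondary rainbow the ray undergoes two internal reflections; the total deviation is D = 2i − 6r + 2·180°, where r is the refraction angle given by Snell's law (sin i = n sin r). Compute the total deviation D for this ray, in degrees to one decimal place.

233.7°

sin r = sin 78.5° / 1.335 = 0.9799/1.335 = 0.7340; r = 47.22°.
D = 2·78.5° − 6·47.22° + 2·180° = 157.00° − 283.35° + 360° = 233.65°.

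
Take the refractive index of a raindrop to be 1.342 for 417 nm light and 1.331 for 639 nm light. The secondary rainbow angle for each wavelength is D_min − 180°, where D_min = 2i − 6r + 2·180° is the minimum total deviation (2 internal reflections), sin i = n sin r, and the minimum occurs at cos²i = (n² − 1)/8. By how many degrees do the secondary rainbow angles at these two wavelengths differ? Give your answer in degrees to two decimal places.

2.86°

At 417 nm (n = 1.342): cos²i = 0.10012 → i = 71.554°, r = 44.981°, D_min = 233.222°, rainbow angle = 53.222°.
At 639 nm (n = 1.331): cos²i = 0.09645 → i = 71.907°, r = 45.575°, D_min = 230.365°, rainbow angle = 50.365°.
Angular width = |53.222° − 50.365°| = 2.857°.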